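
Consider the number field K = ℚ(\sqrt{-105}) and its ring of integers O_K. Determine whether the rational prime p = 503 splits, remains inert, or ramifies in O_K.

503 splits in O_K

d = -105 ≡ 3 (mod 4), so O_K = ℤ[√-105] and disc(K) = 4d = -420.
503 ∤ -420, so 503 is unramified.
Compute (-105/503) via Euler: 398^((503-1)/2) mod 503 = 1, so (-105/503) = 1.
Legendre symbol 1 ⇒ 503 is split.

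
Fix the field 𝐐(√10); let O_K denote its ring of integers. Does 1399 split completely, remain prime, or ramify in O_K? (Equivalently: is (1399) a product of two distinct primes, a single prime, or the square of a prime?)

10 mod 4 = 2, hence disc K = 4·10 = 40 and O_K = ℤ[√10].
1399 ∤ 40, so 1399 is unramified.
Legendre symbol by Euler's criterion: (10/1399) ≡ 10^699 ≡ 1 (mod 1399), i.e. (10/1399) = 1.
d is a quadratic residue mod p, hence 1399 splits in O_K.

splits completely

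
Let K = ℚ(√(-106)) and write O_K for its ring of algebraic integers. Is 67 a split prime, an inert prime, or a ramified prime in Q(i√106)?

Since -106 ≢ 1 mod 4, the ring of integers is ℤ[√-106] with discriminant 4·(-106) = -424.
disc(K) = -424 is not divisible by 67; 67 is unramified.
Euler's criterion: (-106)^33 mod 67 = 66. Thus (-106|67) = -1.
(-106/67) = -1, so 67 is inert.

67 remains inert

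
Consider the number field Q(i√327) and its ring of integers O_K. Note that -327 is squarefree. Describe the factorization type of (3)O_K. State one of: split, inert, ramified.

d = -327 ≡ 1 (mod 4), so O_K = ℤ[(1+√-327)/2] and disc(K) = d = -327.
Ramification test: 3 | -327. The prime 3 ramifies in K.

ramified — (3) = 𝔭²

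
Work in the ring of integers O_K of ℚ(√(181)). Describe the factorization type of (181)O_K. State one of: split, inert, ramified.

181 mod 4 = 1, hence disc K = 181 and O_K = ℤ[(1+√181)/2].
181 divides disc(K) = 181, so 181 ramifies.

ramified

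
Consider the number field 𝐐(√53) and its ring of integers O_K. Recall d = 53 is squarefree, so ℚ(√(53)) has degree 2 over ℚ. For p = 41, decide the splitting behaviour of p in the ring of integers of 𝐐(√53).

41 remains inert

Since 53 ≡ 1 mod 4, the ring of integers is ℤ[(1+√53)/2] with discriminant 53.
Since gcd(41, 53) = 1 the prime 41 does not ramify.
Compute (53/41) via Euler: 12^((41-1)/2) mod 41 = 40, so (53/41) = -1.
(53/41) = -1, so 41 is inert.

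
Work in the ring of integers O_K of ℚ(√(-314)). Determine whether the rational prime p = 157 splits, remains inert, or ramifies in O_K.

p ramifies

-314 mod 4 = 2, hence disc K = 4·(-314) = -1256 and O_K = ℤ[√-314].
Ramification test: 157 | -1256. The prime 157 ramifies in K.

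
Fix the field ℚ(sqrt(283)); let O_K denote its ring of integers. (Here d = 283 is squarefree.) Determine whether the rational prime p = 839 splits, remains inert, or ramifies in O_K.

d = 283 ≡ 3 (mod 4), so O_K = ℤ[√283] and disc(K) = 4d = 1132.
disc(K) = 1132 is not divisible by 839; 839 is unramified.
Euler's criterion: 283^419 mod 839 = 1. Thus (283|839) = 1.
(283/839) = 1, so 839 splits.

839 splits in O_K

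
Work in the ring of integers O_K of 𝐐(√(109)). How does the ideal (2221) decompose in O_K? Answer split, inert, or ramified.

109 mod 4 = 1, hence disc K = 109 and O_K = ℤ[(1+√109)/2].
2221 ∤ 109, so 2221 is unramified.
Euler's criterion: 109^1110 mod 2221 = 2220. Thus (109|2221) = -1.
(109/2221) = -1, so 2221 is inert.

inert — (2221) stays prime in O_K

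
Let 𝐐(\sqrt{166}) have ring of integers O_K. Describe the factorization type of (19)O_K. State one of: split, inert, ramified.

d = 166 ≡ 2 (mod 4), so O_K = ℤ[√166] and disc(K) = 4d = 664.
Since gcd(19, 664) = 1 the prime 19 does not ramify.
Euler's criterion: 166^9 mod 19 = 18. Thus (166|19) = -1.
d is a non-residue mod p, hence 19 remains inert in O_K.

inert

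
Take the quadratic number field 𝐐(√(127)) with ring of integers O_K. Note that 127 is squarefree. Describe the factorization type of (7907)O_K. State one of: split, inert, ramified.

Since 127 ≢ 1 mod 4, the ring of integers is ℤ[√127] with discriminant 4·127 = 508.
7907 ∤ 508, so 7907 is unramified.
Legendre symbol by Euler's criterion: (127/7907) ≡ 127^3953 ≡ 1 (mod 7907), i.e. (127/7907) = 1.
d is a quadratic residue mod p, hence 7907 splits in O_K.

p splits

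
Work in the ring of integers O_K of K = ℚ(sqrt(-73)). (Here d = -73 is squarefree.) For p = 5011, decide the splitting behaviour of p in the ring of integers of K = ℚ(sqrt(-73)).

5011 splits in O_K

-73 mod 4 = 3, hence disc K = 4·(-73) = -292 and O_K = ℤ[√-73].
5011 ∤ -292, so 5011 is unramified.
Legendre symbol by Euler's criterion: (-73/5011) ≡ (-73)^2505 ≡ 1 (mod 5011), i.e. (-73/5011) = 1.
d is a quadratic residue mod p, hence 5011 splits in O_K.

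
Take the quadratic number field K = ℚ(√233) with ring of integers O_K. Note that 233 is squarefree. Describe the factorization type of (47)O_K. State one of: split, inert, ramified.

47 remains inert

233 mod 4 = 1, hence disc K = 233 and O_K = ℤ[(1+√233)/2].
Since gcd(47, 233) = 1 the prime 47 does not ramify.
Euler's criterion: 233^23 mod 47 = 46. Thus (233|47) = -1.
Legendre symbol -1 ⇒ 47 is inert.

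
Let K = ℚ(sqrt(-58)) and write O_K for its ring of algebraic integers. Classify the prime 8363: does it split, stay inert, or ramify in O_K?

-58 mod 4 = 2, hence disc K = 4·(-58) = -232 and O_K = ℤ[√-58].
disc(K) = -232 is not divisible by 8363; 8363 is unramified.
Euler's criterion: (-58)^4181 mod 8363 = 8362. Thus (-58|8363) = -1.
d is a non-residue mod p, hence 8363 remains inert in O_K.

remains prime (inert)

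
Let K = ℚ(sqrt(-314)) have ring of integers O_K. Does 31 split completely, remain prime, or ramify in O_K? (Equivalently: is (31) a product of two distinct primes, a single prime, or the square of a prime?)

p is inert

-314 mod 4 = 2, hence disc K = 4·(-314) = -1256 and O_K = ℤ[√-314].
Since gcd(31, -1256) = 1 the prime 31 does not ramify.
Euler's criterion: (-314)^15 mod 31 = 30. Thus (-314|31) = -1.
Legendre symbol -1 ⇒ 31 is inert.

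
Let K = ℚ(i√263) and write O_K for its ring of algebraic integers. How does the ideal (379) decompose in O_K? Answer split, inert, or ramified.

Since -263 ≡ 1 mod 4, the ring of integers is ℤ[(1+√-263)/2] with discriminant -263.
Since gcd(379, -263) = 1 the prime 379 does not ramify.
Compute (-263/379) via Euler: 116^((379-1)/2) mod 379 = 378, so (-263/379) = -1.
Legendre symbol -1 ⇒ 379 is inert.

379 remains inert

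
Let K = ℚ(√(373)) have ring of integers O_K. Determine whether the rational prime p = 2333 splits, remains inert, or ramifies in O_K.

d = 373 ≡ 1 (mod 4), so O_K = ℤ[(1+√373)/2] and disc(K) = d = 373.
2333 ∤ 373, so 2333 is unramified.
(373/2333) = 373^1166 mod 2333 = 1, giving Legendre symbol 1.
Legendre symbol 1 ⇒ 2333 is split.

split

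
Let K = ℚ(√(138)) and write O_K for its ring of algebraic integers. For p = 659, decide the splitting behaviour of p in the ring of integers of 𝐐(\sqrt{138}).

p is inert

Since 138 ≢ 1 mod 4, the ring of integers is ℤ[√138] with discriminant 4·138 = 552.
Since gcd(659, 552) = 1 the prime 659 does not ramify.
Euler's criterion: 138^329 mod 659 = 658. Thus (138|659) = -1.
d is a non-residue mod p, hence 659 remains inert in O_K.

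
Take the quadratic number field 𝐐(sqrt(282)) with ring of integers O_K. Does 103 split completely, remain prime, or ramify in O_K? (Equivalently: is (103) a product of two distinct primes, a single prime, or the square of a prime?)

282 mod 4 = 2, hence disc K = 4·282 = 1128 and O_K = ℤ[√282].
Since gcd(103, 1128) = 1 the prime 103 does not ramify.
Euler's criterion: 282^51 mod 103 = 1. Thus (282|103) = 1.
d is a quadratic residue mod p, hence 103 splits in O_K.

103 splits in O_K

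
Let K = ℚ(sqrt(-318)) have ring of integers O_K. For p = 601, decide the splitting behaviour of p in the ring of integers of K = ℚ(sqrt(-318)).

p is inert

Since -318 ≢ 1 mod 4, the ring of integers is ℤ[√-318] with discriminant 4·(-318) = -1272.
disc(K) = -1272 is not divisible by 601; 601 is unramified.
Euler's criterion: (-318)^300 mod 601 = 600. Thus (-318|601) = -1.
(-318/601) = -1, so 601 is inert.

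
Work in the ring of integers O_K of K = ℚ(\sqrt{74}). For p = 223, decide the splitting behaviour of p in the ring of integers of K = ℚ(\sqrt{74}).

74 mod 4 = 2, hence disc K = 4·74 = 296 and O_K = ℤ[√74].
Since gcd(223, 296) = 1 the prime 223 does not ramify.
Compute (74/223) via Euler: 74^((223-1)/2) mod 223 = 1, so (74/223) = 1.
Legendre symbol 1 ⇒ 223 is split.

p splits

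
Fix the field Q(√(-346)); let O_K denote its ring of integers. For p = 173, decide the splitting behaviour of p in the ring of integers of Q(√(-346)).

Since -346 ≢ 1 mod 4, the ring of integers is ℤ[√-346] with discriminant 4·(-346) = -1384.
Ramification test: 173 | -1384. The prime 173 ramifies in K.

ramified — (173) = 𝔭²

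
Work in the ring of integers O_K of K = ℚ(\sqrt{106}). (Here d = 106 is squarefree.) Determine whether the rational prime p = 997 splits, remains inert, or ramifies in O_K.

997 remains inert

d = 106 ≡ 2 (mod 4), so O_K = ℤ[√106] and disc(K) = 4d = 424.
disc(K) = 424 is not divisible by 997; 997 is unramified.
Euler's criterion: 106^498 mod 997 = 996. Thus (106|997) = -1.
d is a non-residue mod p, hence 997 remains inert in O_K.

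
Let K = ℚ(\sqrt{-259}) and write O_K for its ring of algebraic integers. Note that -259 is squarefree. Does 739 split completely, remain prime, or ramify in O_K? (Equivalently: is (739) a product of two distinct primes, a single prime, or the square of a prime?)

split

-259 mod 4 = 1, hence disc K = -259 and O_K = ℤ[(1+√-259)/2].
739 ∤ -259, so 739 is unramified.
Euler's criterion: (-259)^369 mod 739 = 1. Thus (-259|739) = 1.
(-259/739) = 1, so 739 splits.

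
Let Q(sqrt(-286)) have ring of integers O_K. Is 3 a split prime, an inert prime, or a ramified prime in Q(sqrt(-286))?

p is inert

Since -286 ≢ 1 mod 4, the ring of integers is ℤ[√-286] with discriminant 4·(-286) = -1144.
disc(K) = -1144 is not divisible by 3; 3 is unramified.
Euler's criterion: (-286)^1 mod 3 = 2. Thus (-286|3) = -1.
(-286/3) = -1, so 3 is inert.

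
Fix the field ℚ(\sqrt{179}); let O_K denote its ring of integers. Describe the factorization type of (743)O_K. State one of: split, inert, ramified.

inert — (743) stays prime in O_K

179 mod 4 = 3, hence disc K = 4·179 = 716 and O_K = ℤ[√179].
743 ∤ 716, so 743 is unramified.
Compute (179/743) via Euler: 179^((743-1)/2) mod 743 = 742, so (179/743) = -1.
(179/743) = -1, so 743 is inert.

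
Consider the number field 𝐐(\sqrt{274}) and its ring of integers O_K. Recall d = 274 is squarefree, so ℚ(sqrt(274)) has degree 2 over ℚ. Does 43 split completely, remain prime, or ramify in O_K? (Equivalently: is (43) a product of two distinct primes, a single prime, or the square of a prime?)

274 mod 4 = 2, hence disc K = 4·274 = 1096 and O_K = ℤ[√274].
disc(K) = 1096 is not divisible by 43; 43 is unramified.
Compute (274/43) via Euler: 16^((43-1)/2) mod 43 = 1, so (274/43) = 1.
Legendre symbol 1 ⇒ 43 is split.

split — (43) = 𝔭₁𝔭₂ with 𝔭₁ ≠ 𝔭₂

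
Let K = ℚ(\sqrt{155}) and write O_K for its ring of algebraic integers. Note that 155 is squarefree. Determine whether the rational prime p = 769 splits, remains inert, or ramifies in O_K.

769 splits in O_K

Since 155 ≢ 1 mod 4, the ring of integers is ℤ[√155] with discriminant 4·155 = 620.
Since gcd(769, 620) = 1 the prime 769 does not ramify.
Euler's criterion: 155^384 mod 769 = 1. Thus (155|769) = 1.
(155/769) = 1, so 769 splits.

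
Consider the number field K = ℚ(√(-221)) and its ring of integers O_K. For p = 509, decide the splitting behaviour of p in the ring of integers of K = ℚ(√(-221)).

inert

-221 mod 4 = 3, hence disc K = 4·(-221) = -884 and O_K = ℤ[√-221].
Since gcd(509, -884) = 1 the prime 509 does not ramify.
(-221/509) = 288^254 mod 509 = 508, giving Legendre symbol -1.
(-221/509) = -1, so 509 is inert.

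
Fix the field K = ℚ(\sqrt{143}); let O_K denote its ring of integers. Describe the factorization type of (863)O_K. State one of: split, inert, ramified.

d = 143 ≡ 3 (mod 4), so O_K = ℤ[√143] and disc(K) = 4d = 572.
Since gcd(863, 572) = 1 the prime 863 does not ramify.
(143/863) = 143^431 mod 863 = 1, giving Legendre symbol 1.
Legendre symbol 1 ⇒ 863 is split.

splits completely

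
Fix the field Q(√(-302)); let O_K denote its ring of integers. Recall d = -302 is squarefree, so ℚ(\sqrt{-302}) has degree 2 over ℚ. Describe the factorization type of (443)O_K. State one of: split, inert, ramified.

-302 mod 4 = 2, hence disc K = 4·(-302) = -1208 and O_K = ℤ[√-302].
disc(K) = -1208 is not divisible by 443; 443 is unramified.
Euler's criterion: (-302)^221 mod 443 = 1. Thus (-302|443) = 1.
Legendre symbol 1 ⇒ 443 is split.

split — (443) = 𝔭₁𝔭₂ with 𝔭₁ ≠ 𝔭₂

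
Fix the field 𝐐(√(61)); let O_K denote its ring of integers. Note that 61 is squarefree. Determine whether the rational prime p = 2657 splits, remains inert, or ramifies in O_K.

Since 61 ≡ 1 mod 4, the ring of integers is ℤ[(1+√61)/2] with discriminant 61.
Since gcd(2657, 61) = 1 the prime 2657 does not ramify.
(61/2657) = 61^1328 mod 2657 = 1, giving Legendre symbol 1.
(61/2657) = 1, so 2657 splits.

splits completely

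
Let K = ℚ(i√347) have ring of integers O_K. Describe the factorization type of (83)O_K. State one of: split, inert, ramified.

split

d = -347 ≡ 1 (mod 4), so O_K = ℤ[(1+√-347)/2] and disc(K) = d = -347.
disc(K) = -347 is not divisible by 83; 83 is unramified.
Euler's criterion: (-347)^41 mod 83 = 1. Thus (-347|83) = 1.
(-347/83) = 1, so 83 splits.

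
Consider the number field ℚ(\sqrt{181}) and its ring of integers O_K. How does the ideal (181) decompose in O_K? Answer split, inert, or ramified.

ramified — (181) = 𝔭²

Since 181 ≡ 1 mod 4, the ring of integers is ℤ[(1+√181)/2] with discriminant 181.
Ramification test: 181 | 181. The prime 181 ramifies in K.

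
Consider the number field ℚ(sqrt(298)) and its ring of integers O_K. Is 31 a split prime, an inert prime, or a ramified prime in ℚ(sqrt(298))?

298 mod 4 = 2, hence disc K = 4·298 = 1192 and O_K = ℤ[√298].
31 ∤ 1192, so 31 is unramified.
Compute (298/31) via Euler: 19^((31-1)/2) mod 31 = 1, so (298/31) = 1.
(298/31) = 1, so 31 splits.

31 splits in O_K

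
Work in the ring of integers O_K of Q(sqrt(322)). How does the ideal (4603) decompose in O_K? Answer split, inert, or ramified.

inert — (4603) stays prime in O_K

322 mod 4 = 2, hence disc K = 4·322 = 1288 and O_K = ℤ[√322].
disc(K) = 1288 is not divisible by 4603; 4603 is unramified.
Euler's criterion: 322^2301 mod 4603 = 4602. Thus (322|4603) = -1.
d is a non-residue mod p, hence 4603 remains inert in O_K.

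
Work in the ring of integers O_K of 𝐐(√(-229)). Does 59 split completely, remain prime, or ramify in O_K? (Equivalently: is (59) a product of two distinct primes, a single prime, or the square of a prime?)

59 splits in O_K

d = -229 ≡ 3 (mod 4), so O_K = ℤ[√-229] and disc(K) = 4d = -916.
disc(K) = -916 is not divisible by 59; 59 is unramified.
Compute (-229/59) via Euler: 7^((59-1)/2) mod 59 = 1, so (-229/59) = 1.
d is a quadratic residue mod p, hence 59 splits in O_K.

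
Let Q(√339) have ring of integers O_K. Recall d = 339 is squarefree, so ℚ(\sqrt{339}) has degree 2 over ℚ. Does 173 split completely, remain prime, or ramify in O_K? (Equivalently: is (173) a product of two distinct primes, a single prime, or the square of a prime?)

p is inert

339 mod 4 = 3, hence disc K = 4·339 = 1356 and O_K = ℤ[√339].
173 ∤ 1356, so 173 is unramified.
Euler's criterion: 339^86 mod 173 = 172. Thus (339|173) = -1.
Legendre symbol -1 ⇒ 173 is inert.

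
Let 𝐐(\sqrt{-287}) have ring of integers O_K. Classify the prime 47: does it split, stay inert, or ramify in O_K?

split

d = -287 ≡ 1 (mod 4), so O_K = ℤ[(1+√-287)/2] and disc(K) = d = -287.
Since gcd(47, -287) = 1 the prime 47 does not ramify.
Compute (-287/47) via Euler: 42^((47-1)/2) mod 47 = 1, so (-287/47) = 1.
Legendre symbol 1 ⇒ 47 is split.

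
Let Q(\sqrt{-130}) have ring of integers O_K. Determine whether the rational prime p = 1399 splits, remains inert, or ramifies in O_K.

-130 mod 4 = 2, hence disc K = 4·(-130) = -520 and O_K = ℤ[√-130].
disc(K) = -520 is not divisible by 1399; 1399 is unramified.
Compute (-130/1399) via Euler: 1269^((1399-1)/2) mod 1399 = 1, so (-130/1399) = 1.
Legendre symbol 1 ⇒ 1399 is split.

split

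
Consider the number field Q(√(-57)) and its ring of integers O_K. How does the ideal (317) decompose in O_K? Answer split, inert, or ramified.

d = -57 ≡ 3 (mod 4), so O_K = ℤ[√-57] and disc(K) = 4d = -228.
Since gcd(317, -228) = 1 the prime 317 does not ramify.
(-57/317) = 260^158 mod 317 = 1, giving Legendre symbol 1.
(-57/317) = 1, so 317 splits.

splits completely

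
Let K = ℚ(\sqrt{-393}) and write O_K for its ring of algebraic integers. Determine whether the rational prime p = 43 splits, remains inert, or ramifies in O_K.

Since -393 ≢ 1 mod 4, the ring of integers is ℤ[√-393] with discriminant 4·(-393) = -1572.
Since gcd(43, -1572) = 1 the prime 43 does not ramify.
Legendre symbol by Euler's criterion: (-393/43) ≡ (-393)^21 ≡ 42 (mod 43), i.e. (-393/43) = -1.
(-393/43) = -1, so 43 is inert.

43 remains inert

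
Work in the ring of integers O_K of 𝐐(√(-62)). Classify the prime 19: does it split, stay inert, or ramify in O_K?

-62 mod 4 = 2, hence disc K = 4·(-62) = -248 and O_K = ℤ[√-62].
disc(K) = -248 is not divisible by 19; 19 is unramified.
Compute (-62/19) via Euler: 14^((19-1)/2) mod 19 = 18, so (-62/19) = -1.
Legendre symbol -1 ⇒ 19 is inert.

p is inert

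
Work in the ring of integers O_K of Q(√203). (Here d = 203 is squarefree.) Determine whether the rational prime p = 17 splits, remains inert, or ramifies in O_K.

203 mod 4 = 3, hence disc K = 4·203 = 812 and O_K = ℤ[√203].
disc(K) = 812 is not divisible by 17; 17 is unramified.
Legendre symbol by Euler's criterion: (203/17) ≡ 203^8 ≡ 1 (mod 17), i.e. (203/17) = 1.
d is a quadratic residue mod p, hence 17 splits in O_K.

p splits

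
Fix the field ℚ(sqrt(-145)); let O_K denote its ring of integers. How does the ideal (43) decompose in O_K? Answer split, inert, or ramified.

-145 mod 4 = 3, hence disc K = 4·(-145) = -580 and O_K = ℤ[√-145].
Since gcd(43, -580) = 1 the prime 43 does not ramify.
(-145/43) = 27^21 mod 43 = 42, giving Legendre symbol -1.
Legendre symbol -1 ⇒ 43 is inert.

p is inert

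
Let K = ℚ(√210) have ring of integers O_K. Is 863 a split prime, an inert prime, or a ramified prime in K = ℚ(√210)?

863 splits in O_K

d = 210 ≡ 2 (mod 4), so O_K = ℤ[√210] and disc(K) = 4d = 840.
disc(K) = 840 is not divisible by 863; 863 is unramified.
Compute (210/863) via Euler: 210^((863-1)/2) mod 863 = 1, so (210/863) = 1.
d is a quadratic residue mod p, hence 863 splits in O_K.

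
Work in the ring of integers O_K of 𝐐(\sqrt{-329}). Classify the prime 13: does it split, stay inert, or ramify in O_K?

Since -329 ≢ 1 mod 4, the ring of integers is ℤ[√-329] with discriminant 4·(-329) = -1316.
disc(K) = -1316 is not divisible by 13; 13 is unramified.
Compute (-329/13) via Euler: 9^((13-1)/2) mod 13 = 1, so (-329/13) = 1.
d is a quadratic residue mod p, hence 13 splits in O_K.

p splits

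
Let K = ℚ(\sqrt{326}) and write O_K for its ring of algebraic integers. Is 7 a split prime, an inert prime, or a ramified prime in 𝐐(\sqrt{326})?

split — (7) = 𝔭₁𝔭₂ with 𝔭₁ ≠ 𝔭₂

Since 326 ≢ 1 mod 4, the ring of integers is ℤ[√326] with discriminant 4·326 = 1304.
7 ∤ 1304, so 7 is unramified.
Compute (326/7) via Euler: 4^((7-1)/2) mod 7 = 1, so (326/7) = 1.
(326/7) = 1, so 7 splits.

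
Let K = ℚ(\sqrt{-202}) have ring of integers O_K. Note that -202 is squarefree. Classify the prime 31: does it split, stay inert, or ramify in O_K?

inert — (31) stays prime in O_K

-202 mod 4 = 2, hence disc K = 4·(-202) = -808 and O_K = ℤ[√-202].
Since gcd(31, -808) = 1 the prime 31 does not ramify.
Compute (-202/31) via Euler: 15^((31-1)/2) mod 31 = 30, so (-202/31) = -1.
d is a non-residue mod p, hence 31 remains inert in O_K.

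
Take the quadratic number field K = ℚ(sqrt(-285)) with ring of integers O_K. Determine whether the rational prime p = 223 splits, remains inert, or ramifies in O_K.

223 remains inert

-285 mod 4 = 3, hence disc K = 4·(-285) = -1140 and O_K = ℤ[√-285].
disc(K) = -1140 is not divisible by 223; 223 is unramified.
Euler's criterion: (-285)^111 mod 223 = 222. Thus (-285|223) = -1.
Legendre symbol -1 ⇒ 223 is inert.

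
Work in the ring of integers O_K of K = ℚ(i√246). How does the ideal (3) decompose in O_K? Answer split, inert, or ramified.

ramifies in O_K

Since -246 ≢ 1 mod 4, the ring of integers is ℤ[√-246] with discriminant 4·(-246) = -984.
Ramification test: 3 | -984. The prime 3 ramifies in K.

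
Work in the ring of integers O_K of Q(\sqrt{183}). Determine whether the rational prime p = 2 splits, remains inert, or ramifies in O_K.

d = 183 ≡ 3 (mod 4), so O_K = ℤ[√183] and disc(K) = 4d = 732.
Ramification test: 2 | 732. The prime 2 ramifies in K.

2 is ramified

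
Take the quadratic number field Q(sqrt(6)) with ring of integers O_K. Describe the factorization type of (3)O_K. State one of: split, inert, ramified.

ramified

d = 6 ≡ 2 (mod 4), so O_K = ℤ[√6] and disc(K) = 4d = 24.
Ramification test: 3 | 24. The prime 3 ramifies in K.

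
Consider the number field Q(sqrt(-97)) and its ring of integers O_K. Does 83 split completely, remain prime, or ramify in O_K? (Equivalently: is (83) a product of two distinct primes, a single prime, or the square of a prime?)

d = -97 ≡ 3 (mod 4), so O_K = ℤ[√-97] and disc(K) = 4d = -388.
Since gcd(83, -388) = 1 the prime 83 does not ramify.
Euler's criterion: (-97)^41 mod 83 = 1. Thus (-97|83) = 1.
d is a quadratic residue mod p, hence 83 splits in O_K.

split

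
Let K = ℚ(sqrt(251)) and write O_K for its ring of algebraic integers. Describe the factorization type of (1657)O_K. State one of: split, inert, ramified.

inert

d = 251 ≡ 3 (mod 4), so O_K = ℤ[√251] and disc(K) = 4d = 1004.
disc(K) = 1004 is not divisible by 1657; 1657 is unramified.
Euler's criterion: 251^828 mod 1657 = 1656. Thus (251|1657) = -1.
(251/1657) = -1, so 1657 is inert.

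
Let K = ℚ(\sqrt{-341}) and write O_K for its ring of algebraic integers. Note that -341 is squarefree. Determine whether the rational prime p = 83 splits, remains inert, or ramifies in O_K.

remains prime (inert)

Since -341 ≢ 1 mod 4, the ring of integers is ℤ[√-341] with discriminant 4·(-341) = -1364.
disc(K) = -1364 is not divisible by 83; 83 is unramified.
Compute (-341/83) via Euler: 74^((83-1)/2) mod 83 = 82, so (-341/83) = -1.
(-341/83) = -1, so 83 is inert.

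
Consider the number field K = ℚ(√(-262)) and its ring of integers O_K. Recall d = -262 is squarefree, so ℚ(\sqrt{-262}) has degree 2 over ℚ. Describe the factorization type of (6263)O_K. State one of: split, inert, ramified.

d = -262 ≡ 2 (mod 4), so O_K = ℤ[√-262] and disc(K) = 4d = -1048.
Since gcd(6263, -1048) = 1 the prime 6263 does not ramify.
Compute (-262/6263) via Euler: 6001^((6263-1)/2) mod 6263 = 6262, so (-262/6263) = -1.
d is a non-residue mod p, hence 6263 remains inert in O_K.

remains prime (inert)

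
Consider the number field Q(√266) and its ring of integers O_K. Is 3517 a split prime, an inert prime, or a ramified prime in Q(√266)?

inert — (3517) stays prime in O_K

266 mod 4 = 2, hence disc K = 4·266 = 1064 and O_K = ℤ[√266].
3517 ∤ 1064, so 3517 is unramified.
Compute (266/3517) via Euler: 266^((3517-1)/2) mod 3517 = 3516, so (266/3517) = -1.
d is a non-residue mod p, hence 3517 remains inert in O_K.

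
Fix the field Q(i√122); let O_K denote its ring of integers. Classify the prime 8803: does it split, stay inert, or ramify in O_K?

p splits

d = -122 ≡ 2 (mod 4), so O_K = ℤ[√-122] and disc(K) = 4d = -488.
8803 ∤ -488, so 8803 is unramified.
Legendre symbol by Euler's criterion: (-122/8803) ≡ (-122)^4401 ≡ 1 (mod 8803), i.e. (-122/8803) = 1.
d is a quadratic residue mod p, hence 8803 splits in O_K.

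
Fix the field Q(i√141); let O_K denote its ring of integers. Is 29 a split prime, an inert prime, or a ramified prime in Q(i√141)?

-141 mod 4 = 3, hence disc K = 4·(-141) = -564 and O_K = ℤ[√-141].
disc(K) = -564 is not divisible by 29; 29 is unramified.
Compute (-141/29) via Euler: 4^((29-1)/2) mod 29 = 1, so (-141/29) = 1.
Legendre symbol 1 ⇒ 29 is split.

split — (29) = 𝔭₁𝔭₂ with 𝔭₁ ≠ 𝔭₂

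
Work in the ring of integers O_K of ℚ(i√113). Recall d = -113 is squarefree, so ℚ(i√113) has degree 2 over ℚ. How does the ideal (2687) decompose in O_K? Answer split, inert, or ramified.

remains prime (inert)

Since -113 ≢ 1 mod 4, the ring of integers is ℤ[√-113] with discriminant 4·(-113) = -452.
2687 ∤ -452, so 2687 is unramified.
Legendre symbol by Euler's criterion: (-113/2687) ≡ (-113)^1343 ≡ 2686 (mod 2687), i.e. (-113/2687) = -1.
d is a non-residue mod p, hence 2687 remains inert in O_K.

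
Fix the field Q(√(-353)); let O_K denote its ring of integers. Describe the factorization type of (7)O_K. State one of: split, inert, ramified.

-353 mod 4 = 3, hence disc K = 4·(-353) = -1412 and O_K = ℤ[√-353].
Since gcd(7, -1412) = 1 the prime 7 does not ramify.
(-353/7) = 4^3 mod 7 = 1, giving Legendre symbol 1.
Legendre symbol 1 ⇒ 7 is split.

split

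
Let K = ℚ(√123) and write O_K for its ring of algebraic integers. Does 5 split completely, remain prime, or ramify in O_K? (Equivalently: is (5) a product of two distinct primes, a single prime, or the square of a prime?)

5 remains inert

123 mod 4 = 3, hence disc K = 4·123 = 492 and O_K = ℤ[√123].
5 ∤ 492, so 5 is unramified.
(123/5) = 3^2 mod 5 = 4, giving Legendre symbol -1.
d is a non-residue mod p, hence 5 remains inert in O_K.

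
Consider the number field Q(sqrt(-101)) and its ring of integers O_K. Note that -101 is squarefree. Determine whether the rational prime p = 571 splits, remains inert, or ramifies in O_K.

-101 mod 4 = 3, hence disc K = 4·(-101) = -404 and O_K = ℤ[√-101].
571 ∤ -404, so 571 is unramified.
(-101/571) = 470^285 mod 571 = 1, giving Legendre symbol 1.
d is a quadratic residue mod p, hence 571 splits in O_K.

p splits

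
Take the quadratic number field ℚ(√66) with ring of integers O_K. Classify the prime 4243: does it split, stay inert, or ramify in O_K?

d = 66 ≡ 2 (mod 4), so O_K = ℤ[√66] and disc(K) = 4d = 264.
Since gcd(4243, 264) = 1 the prime 4243 does not ramify.
Euler's criterion: 66^2121 mod 4243 = 1. Thus (66|4243) = 1.
Legendre symbol 1 ⇒ 4243 is split.

4243 splits in O_K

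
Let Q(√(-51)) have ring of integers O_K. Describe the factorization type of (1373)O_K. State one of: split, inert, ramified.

inert — (1373) stays prime in O_K

-51 mod 4 = 1, hence disc K = -51 and O_K = ℤ[(1+√-51)/2].
1373 ∤ -51, so 1373 is unramified.
(-51/1373) = 1322^686 mod 1373 = 1372, giving Legendre symbol -1.
d is a non-residue mod p, hence 1373 remains inert in O_K.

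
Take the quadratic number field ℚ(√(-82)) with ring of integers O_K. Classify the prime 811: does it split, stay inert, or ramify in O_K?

Since -82 ≢ 1 mod 4, the ring of integers is ℤ[√-82] with discriminant 4·(-82) = -328.
811 ∤ -328, so 811 is unramified.
Euler's criterion: (-82)^405 mod 811 = 1. Thus (-82|811) = 1.
d is a quadratic residue mod p, hence 811 splits in O_K.

split — (811) = 𝔭₁𝔭₂ with 𝔭₁ ≠ 𝔭₂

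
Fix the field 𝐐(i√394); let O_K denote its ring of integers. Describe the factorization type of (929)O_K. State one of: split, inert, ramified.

inert

d = -394 ≡ 2 (mod 4), so O_K = ℤ[√-394] and disc(K) = 4d = -1576.
disc(K) = -1576 is not divisible by 929; 929 is unramified.
Euler's criterion: (-394)^464 mod 929 = 928. Thus (-394|929) = -1.
(-394/929) = -1, so 929 is inert.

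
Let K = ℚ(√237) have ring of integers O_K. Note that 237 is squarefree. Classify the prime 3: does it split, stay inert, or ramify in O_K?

p ramifies

Since 237 ≡ 1 mod 4, the ring of integers is ℤ[(1+√237)/2] with discriminant 237.
Ramification test: 3 | 237. The prime 3 ramifies in K.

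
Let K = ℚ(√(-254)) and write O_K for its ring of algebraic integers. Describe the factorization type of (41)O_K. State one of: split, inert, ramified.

Since -254 ≢ 1 mod 4, the ring of integers is ℤ[√-254] with discriminant 4·(-254) = -1016.
41 ∤ -1016, so 41 is unramified.
Euler's criterion: (-254)^20 mod 41 = 1. Thus (-254|41) = 1.
(-254/41) = 1, so 41 splits.

p splits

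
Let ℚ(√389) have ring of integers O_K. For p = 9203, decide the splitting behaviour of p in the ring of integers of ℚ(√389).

9203 splits in O_K

389 mod 4 = 1, hence disc K = 389 and O_K = ℤ[(1+√389)/2].
9203 ∤ 389, so 9203 is unramified.
(389/9203) = 389^4601 mod 9203 = 1, giving Legendre symbol 1.
Legendre symbol 1 ⇒ 9203 is split.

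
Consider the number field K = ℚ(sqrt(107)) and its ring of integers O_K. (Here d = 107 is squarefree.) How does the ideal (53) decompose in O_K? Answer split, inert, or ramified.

split

107 mod 4 = 3, hence disc K = 4·107 = 428 and O_K = ℤ[√107].
53 ∤ 428, so 53 is unramified.
Euler's criterion: 107^26 mod 53 = 1. Thus (107|53) = 1.
Legendre symbol 1 ⇒ 53 is split.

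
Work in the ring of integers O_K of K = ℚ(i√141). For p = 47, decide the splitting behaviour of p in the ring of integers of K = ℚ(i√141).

p ramifies

d = -141 ≡ 3 (mod 4), so O_K = ℤ[√-141] and disc(K) = 4d = -564.
Ramification test: 47 | -564. The prime 47 ramifies in K.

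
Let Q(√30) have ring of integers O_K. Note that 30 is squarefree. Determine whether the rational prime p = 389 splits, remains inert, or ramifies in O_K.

30 mod 4 = 2, hence disc K = 4·30 = 120 and O_K = ℤ[√30].
389 ∤ 120, so 389 is unramified.
Legendre symbol by Euler's criterion: (30/389) ≡ 30^194 ≡ 1 (mod 389), i.e. (30/389) = 1.
Legendre symbol 1 ⇒ 389 is split.

p splits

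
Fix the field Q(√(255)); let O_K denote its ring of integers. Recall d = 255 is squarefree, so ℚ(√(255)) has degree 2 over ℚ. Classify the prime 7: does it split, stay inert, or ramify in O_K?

d = 255 ≡ 3 (mod 4), so O_K = ℤ[√255] and disc(K) = 4d = 1020.
Since gcd(7, 1020) = 1 the prime 7 does not ramify.
Compute (255/7) via Euler: 3^((7-1)/2) mod 7 = 6, so (255/7) = -1.
(255/7) = -1, so 7 is inert.

inert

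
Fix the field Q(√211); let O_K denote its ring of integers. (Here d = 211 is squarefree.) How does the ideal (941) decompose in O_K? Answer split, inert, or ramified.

inert

d = 211 ≡ 3 (mod 4), so O_K = ℤ[√211] and disc(K) = 4d = 844.
disc(K) = 844 is not divisible by 941; 941 is unramified.
Euler's criterion: 211^470 mod 941 = 940. Thus (211|941) = -1.
Legendre symbol -1 ⇒ 941 is inert.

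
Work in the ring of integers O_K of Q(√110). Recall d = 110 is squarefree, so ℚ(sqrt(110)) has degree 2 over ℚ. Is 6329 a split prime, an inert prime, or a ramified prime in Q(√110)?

6329 splits in O_K

110 mod 4 = 2, hence disc K = 4·110 = 440 and O_K = ℤ[√110].
Since gcd(6329, 440) = 1 the prime 6329 does not ramify.
Euler's criterion: 110^3164 mod 6329 = 1. Thus (110|6329) = 1.
(110/6329) = 1, so 6329 splits.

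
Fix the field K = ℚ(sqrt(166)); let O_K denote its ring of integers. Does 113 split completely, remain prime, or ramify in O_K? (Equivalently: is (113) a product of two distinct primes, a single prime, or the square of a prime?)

splits completely

d = 166 ≡ 2 (mod 4), so O_K = ℤ[√166] and disc(K) = 4d = 664.
Since gcd(113, 664) = 1 the prime 113 does not ramify.
(166/113) = 53^56 mod 113 = 1, giving Legendre symbol 1.
(166/113) = 1, so 113 splits.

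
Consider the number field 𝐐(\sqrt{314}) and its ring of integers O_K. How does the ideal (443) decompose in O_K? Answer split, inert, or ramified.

splits completely

314 mod 4 = 2, hence disc K = 4·314 = 1256 and O_K = ℤ[√314].
443 ∤ 1256, so 443 is unramified.
Legendre symbol by Euler's criterion: (314/443) ≡ 314^221 ≡ 1 (mod 443), i.e. (314/443) = 1.
d is a quadratic residue mod p, hence 443 splits in O_K.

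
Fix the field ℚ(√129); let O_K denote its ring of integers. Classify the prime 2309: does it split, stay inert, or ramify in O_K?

Since 129 ≡ 1 mod 4, the ring of integers is ℤ[(1+√129)/2] with discriminant 129.
2309 ∤ 129, so 2309 is unramified.
Compute (129/2309) via Euler: 129^((2309-1)/2) mod 2309 = 1, so (129/2309) = 1.
(129/2309) = 1, so 2309 splits.

split — (2309) = 𝔭₁𝔭₂ with 𝔭₁ ≠ 𝔭₂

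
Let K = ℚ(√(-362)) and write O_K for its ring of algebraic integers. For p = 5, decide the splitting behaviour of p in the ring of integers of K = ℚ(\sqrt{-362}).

inert — (5) stays prime in O_K

d = -362 ≡ 2 (mod 4), so O_K = ℤ[√-362] and disc(K) = 4d = -1448.
disc(K) = -1448 is not divisible by 5; 5 is unramified.
(-362/5) = 3^2 mod 5 = 4, giving Legendre symbol -1.
(-362/5) = -1, so 5 is inert.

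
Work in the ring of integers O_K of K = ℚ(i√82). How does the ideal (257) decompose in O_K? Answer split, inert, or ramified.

-82 mod 4 = 2, hence disc K = 4·(-82) = -328 and O_K = ℤ[√-82].
disc(K) = -328 is not divisible by 257; 257 is unramified.
Legendre symbol by Euler's criterion: (-82/257) ≡ (-82)^128 ≡ 256 (mod 257), i.e. (-82/257) = -1.
(-82/257) = -1, so 257 is inert.

p is inert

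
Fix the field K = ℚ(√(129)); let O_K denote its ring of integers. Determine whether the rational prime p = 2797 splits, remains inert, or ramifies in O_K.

129 mod 4 = 1, hence disc K = 129 and O_K = ℤ[(1+√129)/2].
2797 ∤ 129, so 2797 is unramified.
Euler's criterion: 129^1398 mod 2797 = 2796. Thus (129|2797) = -1.
Legendre symbol -1 ⇒ 2797 is inert.

p is inert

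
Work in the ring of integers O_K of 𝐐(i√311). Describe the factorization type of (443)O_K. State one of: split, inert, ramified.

d = -311 ≡ 1 (mod 4), so O_K = ℤ[(1+√-311)/2] and disc(K) = d = -311.
443 ∤ -311, so 443 is unramified.
Legendre symbol by Euler's criterion: (-311/443) ≡ (-311)^221 ≡ 442 (mod 443), i.e. (-311/443) = -1.
d is a non-residue mod p, hence 443 remains inert in O_K.

inert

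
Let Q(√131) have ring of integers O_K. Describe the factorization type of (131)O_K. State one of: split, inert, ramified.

ramified — (131) = 𝔭²

d = 131 ≡ 3 (mod 4), so O_K = ℤ[√131] and disc(K) = 4d = 524.
Ramification test: 131 | 524. The prime 131 ramifies in K.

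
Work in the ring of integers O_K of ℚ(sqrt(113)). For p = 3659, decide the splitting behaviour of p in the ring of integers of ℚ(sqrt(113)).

d = 113 ≡ 1 (mod 4), so O_K = ℤ[(1+√113)/2] and disc(K) = d = 113.
disc(K) = 113 is not divisible by 3659; 3659 is unramified.
Euler's criterion: 113^1829 mod 3659 = 3658. Thus (113|3659) = -1.
(113/3659) = -1, so 3659 is inert.

inert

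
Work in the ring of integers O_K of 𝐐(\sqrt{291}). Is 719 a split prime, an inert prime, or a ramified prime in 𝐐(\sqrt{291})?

inert — (719) stays prime in O_K

291 mod 4 = 3, hence disc K = 4·291 = 1164 and O_K = ℤ[√291].
disc(K) = 1164 is not divisible by 719; 719 is unramified.
Legendre symbol by Euler's criterion: (291/719) ≡ 291^359 ≡ 718 (mod 719), i.e. (291/719) = -1.
Legendre symbol -1 ⇒ 719 is inert.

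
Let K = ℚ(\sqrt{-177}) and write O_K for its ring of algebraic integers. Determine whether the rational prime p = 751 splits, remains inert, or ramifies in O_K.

d = -177 ≡ 3 (mod 4), so O_K = ℤ[√-177] and disc(K) = 4d = -708.
751 ∤ -708, so 751 is unramified.
Euler's criterion: (-177)^375 mod 751 = 1. Thus (-177|751) = 1.
d is a quadratic residue mod p, hence 751 splits in O_K.

p splits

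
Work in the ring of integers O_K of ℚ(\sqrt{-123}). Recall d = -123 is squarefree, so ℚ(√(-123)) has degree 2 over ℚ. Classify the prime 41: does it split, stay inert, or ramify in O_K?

d = -123 ≡ 1 (mod 4), so O_K = ℤ[(1+√-123)/2] and disc(K) = d = -123.
disc(K) = -123 = 41·(-3), so p = 41 is ramified.

ramifies in O_K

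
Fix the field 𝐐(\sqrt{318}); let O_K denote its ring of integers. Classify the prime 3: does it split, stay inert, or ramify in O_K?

ramifies in O_K

Since 318 ≢ 1 mod 4, the ring of integers is ℤ[√318] with discriminant 4·318 = 1272.
3 divides disc(K) = 1272, so 3 ramifies.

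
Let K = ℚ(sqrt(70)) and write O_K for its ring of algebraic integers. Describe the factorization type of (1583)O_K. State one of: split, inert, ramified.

p splits

70 mod 4 = 2, hence disc K = 4·70 = 280 and O_K = ℤ[√70].
disc(K) = 280 is not divisible by 1583; 1583 is unramified.
(70/1583) = 70^791 mod 1583 = 1, giving Legendre symbol 1.
Legendre symbol 1 ⇒ 1583 is split.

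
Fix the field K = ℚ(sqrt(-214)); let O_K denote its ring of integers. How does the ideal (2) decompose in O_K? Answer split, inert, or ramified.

Since -214 ≢ 1 mod 4, the ring of integers is ℤ[√-214] with discriminant 4·(-214) = -856.
Ramification test: 2 | -856. The prime 2 ramifies in K.

ramified — (2) = 𝔭²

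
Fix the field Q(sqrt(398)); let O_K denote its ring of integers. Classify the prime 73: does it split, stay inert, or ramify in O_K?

398 mod 4 = 2, hence disc K = 4·398 = 1592 and O_K = ℤ[√398].
73 ∤ 1592, so 73 is unramified.
Compute (398/73) via Euler: 33^((73-1)/2) mod 73 = 72, so (398/73) = -1.
d is a non-residue mod p, hence 73 remains inert in O_K.

inert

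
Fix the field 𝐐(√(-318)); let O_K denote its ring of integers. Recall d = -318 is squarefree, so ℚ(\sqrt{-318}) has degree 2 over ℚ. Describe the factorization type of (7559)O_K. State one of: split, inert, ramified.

Since -318 ≢ 1 mod 4, the ring of integers is ℤ[√-318] with discriminant 4·(-318) = -1272.
disc(K) = -1272 is not divisible by 7559; 7559 is unramified.
Euler's criterion: (-318)^3779 mod 7559 = 1. Thus (-318|7559) = 1.
Legendre symbol 1 ⇒ 7559 is split.

split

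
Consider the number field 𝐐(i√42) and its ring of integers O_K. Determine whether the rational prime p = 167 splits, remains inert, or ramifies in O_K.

Since -42 ≢ 1 mod 4, the ring of integers is ℤ[√-42] with discriminant 4·(-42) = -168.
Since gcd(167, -168) = 1 the prime 167 does not ramify.
Compute (-42/167) via Euler: 125^((167-1)/2) mod 167 = 166, so (-42/167) = -1.
(-42/167) = -1, so 167 is inert.

p is inert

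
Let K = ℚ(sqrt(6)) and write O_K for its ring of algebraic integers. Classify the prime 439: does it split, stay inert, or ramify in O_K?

Since 6 ≢ 1 mod 4, the ring of integers is ℤ[√6] with discriminant 4·6 = 24.
disc(K) = 24 is not divisible by 439; 439 is unramified.
(6/439) = 6^219 mod 439 = 438, giving Legendre symbol -1.
d is a non-residue mod p, hence 439 remains inert in O_K.

remains prime (inert)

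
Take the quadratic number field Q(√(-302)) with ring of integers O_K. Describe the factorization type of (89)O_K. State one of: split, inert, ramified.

remains prime (inert)

d = -302 ≡ 2 (mod 4), so O_K = ℤ[√-302] and disc(K) = 4d = -1208.
89 ∤ -1208, so 89 is unramified.
Legendre symbol by Euler's criterion: (-302/89) ≡ (-302)^44 ≡ 88 (mod 89), i.e. (-302/89) = -1.
(-302/89) = -1, so 89 is inert.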